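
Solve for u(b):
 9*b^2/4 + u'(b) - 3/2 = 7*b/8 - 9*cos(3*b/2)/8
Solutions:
 u(b) = C1 - 3*b^3/4 + 7*b^2/16 + 3*b/2 - 3*sin(3*b/2)/4


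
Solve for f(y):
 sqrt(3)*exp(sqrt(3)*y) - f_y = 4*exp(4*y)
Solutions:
 f(y) = C1 - exp(4*y) + exp(sqrt(3)*y)


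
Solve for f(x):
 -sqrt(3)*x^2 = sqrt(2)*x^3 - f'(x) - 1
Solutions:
 f(x) = C1 + sqrt(2)*x^4/4 + sqrt(3)*x^3/3 - x


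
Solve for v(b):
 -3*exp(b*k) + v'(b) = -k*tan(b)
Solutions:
 v(b) = C1 + k*log(cos(b)) + 3*Piecewise((exp(b*k)/k, Ne(k, 0)), (b, True))


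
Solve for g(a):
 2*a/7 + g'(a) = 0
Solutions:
 g(a) = C1 - a^2/7


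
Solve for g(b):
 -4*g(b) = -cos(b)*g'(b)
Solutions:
 g(b) = C1*(sin(b)^2 + 2*sin(b) + 1)/(sin(b)^2 - 2*sin(b) + 1)


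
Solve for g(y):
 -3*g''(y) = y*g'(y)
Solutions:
 g(y) = C1 + C2*erf(sqrt(6)*y/6)


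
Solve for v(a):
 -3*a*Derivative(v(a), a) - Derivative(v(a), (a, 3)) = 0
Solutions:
 v(a) = C1 + Integral(C2*airyai(-3^(1/3)*a) + C3*airybi(-3^(1/3)*a), a)


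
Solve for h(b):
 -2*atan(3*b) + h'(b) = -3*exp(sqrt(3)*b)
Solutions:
 h(b) = C1 + 2*b*atan(3*b) - sqrt(3)*exp(sqrt(3)*b) - log(9*b^2 + 1)/3


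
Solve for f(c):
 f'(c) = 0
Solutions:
 f(c) = C1


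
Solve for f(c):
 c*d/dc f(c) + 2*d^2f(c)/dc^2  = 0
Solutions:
 f(c) = C1 + C2*erf(c/2)


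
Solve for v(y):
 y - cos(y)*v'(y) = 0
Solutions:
 v(y) = C1 + Integral(y/cos(y), y)


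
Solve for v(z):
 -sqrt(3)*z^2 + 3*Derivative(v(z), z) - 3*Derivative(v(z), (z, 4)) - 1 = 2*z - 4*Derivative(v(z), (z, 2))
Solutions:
 v(z) = C1 + C2*exp(-2^(1/3)*z*(8/(sqrt(473) + 27)^(1/3) + 2^(1/3)*(sqrt(473) + 27)^(1/3))/12)*sin(2^(1/3)*sqrt(3)*z*(-2^(1/3)*(sqrt(473) + 27)^(1/3) + 8/(sqrt(473) + 27)^(1/3))/12) + C3*exp(-2^(1/3)*z*(8/(sqrt(473) + 27)^(1/3) + 2^(1/3)*(sqrt(473) + 27)^(1/3))/12)*cos(2^(1/3)*sqrt(3)*z*(-2^(1/3)*(sqrt(473) + 27)^(1/3) + 8/(sqrt(473) + 27)^(1/3))/12) + C4*exp(2^(1/3)*z*(8/(sqrt(473) + 27)^(1/3) + 2^(1/3)*(sqrt(473) + 27)^(1/3))/6) + sqrt(3)*z^3/9 - 4*sqrt(3)*z^2/9 + z^2/3 - 5*z/9 + 32*sqrt(3)*z/27


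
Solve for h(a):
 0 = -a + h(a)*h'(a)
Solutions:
 h(a) = -sqrt(C1 + a^2)
 h(a) = sqrt(C1 + a^2)


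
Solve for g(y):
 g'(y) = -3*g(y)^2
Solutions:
 g(y) = 1/(C1 + 3*y)


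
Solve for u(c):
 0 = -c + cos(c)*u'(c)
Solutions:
 u(c) = C1 + Integral(c/cos(c), c)


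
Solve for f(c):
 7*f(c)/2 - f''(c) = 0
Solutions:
 f(c) = C1*exp(-sqrt(14)*c/2) + C2*exp(sqrt(14)*c/2)


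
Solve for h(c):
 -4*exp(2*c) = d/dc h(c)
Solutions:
 h(c) = C1 - 2*exp(2*c)


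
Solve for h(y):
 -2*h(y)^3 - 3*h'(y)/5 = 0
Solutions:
 h(y) = -sqrt(6)*sqrt(-1/(C1 - 10*y))/2
 h(y) = sqrt(6)*sqrt(-1/(C1 - 10*y))/2


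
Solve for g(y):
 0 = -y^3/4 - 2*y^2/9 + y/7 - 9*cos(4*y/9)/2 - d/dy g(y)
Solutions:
 g(y) = C1 - y^4/16 - 2*y^3/27 + y^2/14 - 81*sin(4*y/9)/8


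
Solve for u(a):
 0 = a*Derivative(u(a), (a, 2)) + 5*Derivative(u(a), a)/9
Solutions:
 u(a) = C1 + C2*a^(4/9)


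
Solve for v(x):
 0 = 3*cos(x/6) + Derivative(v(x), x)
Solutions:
 v(x) = C1 - 18*sin(x/6)


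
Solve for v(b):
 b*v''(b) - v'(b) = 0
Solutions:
 v(b) = C1 + C2*b^2


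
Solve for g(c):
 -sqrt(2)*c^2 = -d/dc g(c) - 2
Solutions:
 g(c) = C1 + sqrt(2)*c^3/3 - 2*c


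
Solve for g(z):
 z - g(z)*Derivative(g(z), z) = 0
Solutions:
 g(z) = -sqrt(C1 + z^2)
 g(z) = sqrt(C1 + z^2)


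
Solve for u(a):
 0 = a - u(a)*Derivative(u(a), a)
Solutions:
 u(a) = -sqrt(C1 + a^2)
 u(a) = sqrt(C1 + a^2)


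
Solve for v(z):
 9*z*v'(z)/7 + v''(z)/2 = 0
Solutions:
 v(z) = C1 + C2*erf(3*sqrt(7)*z/7)


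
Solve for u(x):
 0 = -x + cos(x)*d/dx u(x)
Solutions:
 u(x) = C1 + Integral(x/cos(x), x)


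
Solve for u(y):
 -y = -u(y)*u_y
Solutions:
 u(y) = -sqrt(C1 + y^2)
 u(y) = sqrt(C1 + y^2)


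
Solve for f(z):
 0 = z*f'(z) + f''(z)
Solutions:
 f(z) = C1 + C2*erf(sqrt(2)*z/2)


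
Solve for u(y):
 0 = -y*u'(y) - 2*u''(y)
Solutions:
 u(y) = C1 + C2*erf(y/2)


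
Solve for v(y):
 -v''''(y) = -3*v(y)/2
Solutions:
 v(y) = C1*exp(-2^(3/4)*3^(1/4)*y/2) + C2*exp(2^(3/4)*3^(1/4)*y/2) + C3*sin(2^(3/4)*3^(1/4)*y/2) + C4*cos(2^(3/4)*3^(1/4)*y/2)


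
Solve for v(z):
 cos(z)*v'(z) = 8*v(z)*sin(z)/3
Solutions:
 v(z) = C1/cos(z)^(8/3)


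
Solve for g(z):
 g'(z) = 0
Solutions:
 g(z) = C1


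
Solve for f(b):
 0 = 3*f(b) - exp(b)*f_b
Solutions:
 f(b) = C1*exp(-3*exp(-b))


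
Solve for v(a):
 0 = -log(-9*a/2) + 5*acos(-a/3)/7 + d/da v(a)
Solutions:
 v(a) = C1 + a*log(-a) - 5*a*acos(-a/3)/7 - a - a*log(2) + 2*a*log(3) - 5*sqrt(9 - a^2)/7


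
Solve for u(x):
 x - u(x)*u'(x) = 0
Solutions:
 u(x) = -sqrt(C1 + x^2)
 u(x) = sqrt(C1 + x^2)


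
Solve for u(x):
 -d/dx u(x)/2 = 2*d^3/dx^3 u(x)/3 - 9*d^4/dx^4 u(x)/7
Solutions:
 u(x) = C1 + C2*exp(x*(-14^(1/3)*(243*sqrt(62185) + 60617)^(1/3) - 56*14^(2/3)/(243*sqrt(62185) + 60617)^(1/3) + 56)/324)*sin(14^(1/3)*sqrt(3)*x*(-(243*sqrt(62185) + 60617)^(1/3) + 56*14^(1/3)/(243*sqrt(62185) + 60617)^(1/3))/324) + C3*exp(x*(-14^(1/3)*(243*sqrt(62185) + 60617)^(1/3) - 56*14^(2/3)/(243*sqrt(62185) + 60617)^(1/3) + 56)/324)*cos(14^(1/3)*sqrt(3)*x*(-(243*sqrt(62185) + 60617)^(1/3) + 56*14^(1/3)/(243*sqrt(62185) + 60617)^(1/3))/324) + C4*exp(x*(56*14^(2/3)/(243*sqrt(62185) + 60617)^(1/3) + 28 + 14^(1/3)*(243*sqrt(62185) + 60617)^(1/3))/162)


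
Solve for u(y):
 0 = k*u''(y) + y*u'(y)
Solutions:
 u(y) = C1 + C2*sqrt(k)*erf(sqrt(2)*y*sqrt(1/k)/2)


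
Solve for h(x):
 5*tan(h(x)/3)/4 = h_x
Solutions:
 h(x) = -3*asin(C1*exp(5*x/12)) + 3*pi
 h(x) = 3*asin(C1*exp(5*x/12))


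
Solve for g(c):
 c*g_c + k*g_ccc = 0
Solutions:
 g(c) = C1 + Integral(C2*airyai(c*(-1/k)^(1/3)) + C3*airybi(c*(-1/k)^(1/3)), c)


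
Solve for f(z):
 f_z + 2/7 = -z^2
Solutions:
 f(z) = C1 - z^3/3 - 2*z/7


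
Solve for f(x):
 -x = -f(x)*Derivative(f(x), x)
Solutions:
 f(x) = -sqrt(C1 + x^2)
 f(x) = sqrt(C1 + x^2)


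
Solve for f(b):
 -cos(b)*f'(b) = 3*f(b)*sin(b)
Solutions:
 f(b) = C1*cos(b)^3


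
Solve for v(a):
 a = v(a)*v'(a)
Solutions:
 v(a) = -sqrt(C1 + a^2)
 v(a) = sqrt(C1 + a^2)


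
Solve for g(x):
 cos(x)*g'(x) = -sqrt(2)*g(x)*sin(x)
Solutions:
 g(x) = C1*cos(x)^(sqrt(2))


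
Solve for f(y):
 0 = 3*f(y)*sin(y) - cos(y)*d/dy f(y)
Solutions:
 f(y) = C1/cos(y)^3


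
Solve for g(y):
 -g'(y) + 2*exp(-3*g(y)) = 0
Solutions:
 g(y) = log(C1 + 6*y)/3
 g(y) = log((-3^(1/3) - 3^(5/6)*I)*(C1 + 2*y)^(1/3)/2)
 g(y) = log((-3^(1/3) + 3^(5/6)*I)*(C1 + 2*y)^(1/3)/2)


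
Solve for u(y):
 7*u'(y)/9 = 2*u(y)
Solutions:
 u(y) = C1*exp(18*y/7)


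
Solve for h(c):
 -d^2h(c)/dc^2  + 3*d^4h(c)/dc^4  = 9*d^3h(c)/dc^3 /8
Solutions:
 h(c) = C1 + C2*c + C3*exp(c*(9 - sqrt(849))/48) + C4*exp(c*(9 + sqrt(849))/48)


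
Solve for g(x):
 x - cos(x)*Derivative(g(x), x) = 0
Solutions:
 g(x) = C1 + Integral(x/cos(x), x)


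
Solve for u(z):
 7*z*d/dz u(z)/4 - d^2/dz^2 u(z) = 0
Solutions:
 u(z) = C1 + C2*erfi(sqrt(14)*z/4)


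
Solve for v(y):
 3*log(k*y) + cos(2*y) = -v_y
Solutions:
 v(y) = C1 - 3*y*log(k*y) + 3*y - sin(2*y)/2


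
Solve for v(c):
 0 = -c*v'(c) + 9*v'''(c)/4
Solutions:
 v(c) = C1 + Integral(C2*airyai(2^(2/3)*3^(1/3)*c/3) + C3*airybi(2^(2/3)*3^(1/3)*c/3), c)


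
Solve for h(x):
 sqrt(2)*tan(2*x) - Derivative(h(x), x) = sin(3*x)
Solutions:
 h(x) = C1 - sqrt(2)*log(cos(2*x))/2 + cos(3*x)/3


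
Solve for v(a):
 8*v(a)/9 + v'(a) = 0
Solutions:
 v(a) = C1*exp(-8*a/9)


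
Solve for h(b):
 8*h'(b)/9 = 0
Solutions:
 h(b) = C1


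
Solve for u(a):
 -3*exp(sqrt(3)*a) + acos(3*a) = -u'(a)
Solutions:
 u(a) = C1 - a*acos(3*a) + sqrt(1 - 9*a^2)/3 + sqrt(3)*exp(sqrt(3)*a)


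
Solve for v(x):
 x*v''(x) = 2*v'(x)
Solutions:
 v(x) = C1 + C2*x^3


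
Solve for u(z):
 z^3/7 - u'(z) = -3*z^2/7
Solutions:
 u(z) = C1 + z^4/28 + z^3/7


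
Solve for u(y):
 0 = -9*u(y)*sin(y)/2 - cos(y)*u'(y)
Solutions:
 u(y) = C1*cos(y)^(9/2)


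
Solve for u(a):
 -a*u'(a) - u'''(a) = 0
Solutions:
 u(a) = C1 + Integral(C2*airyai(-a) + C3*airybi(-a), a)


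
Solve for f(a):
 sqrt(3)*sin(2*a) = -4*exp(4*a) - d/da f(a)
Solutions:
 f(a) = C1 - exp(4*a) + sqrt(3)*cos(2*a)/2


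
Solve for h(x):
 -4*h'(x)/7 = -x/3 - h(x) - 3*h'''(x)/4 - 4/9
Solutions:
 h(x) = C1*exp(2^(1/3)*x*(8*2^(1/3)/(sqrt(187313)/49 + 9)^(1/3) + 7*(sqrt(187313)/49 + 9)^(1/3))/42)*sin(sqrt(3)*x*(-7*(2*sqrt(187313)/49 + 18)^(1/3) + 16/(2*sqrt(187313)/49 + 18)^(1/3))/42) + C2*exp(2^(1/3)*x*(8*2^(1/3)/(sqrt(187313)/49 + 9)^(1/3) + 7*(sqrt(187313)/49 + 9)^(1/3))/42)*cos(sqrt(3)*x*(-7*(2*sqrt(187313)/49 + 18)^(1/3) + 16/(2*sqrt(187313)/49 + 18)^(1/3))/42) + C3*exp(-2^(1/3)*x*(8*2^(1/3)/(sqrt(187313)/49 + 9)^(1/3) + 7*(sqrt(187313)/49 + 9)^(1/3))/21) - x/3 - 40/63


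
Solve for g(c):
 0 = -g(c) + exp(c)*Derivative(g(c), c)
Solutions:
 g(c) = C1*exp(-exp(-c))


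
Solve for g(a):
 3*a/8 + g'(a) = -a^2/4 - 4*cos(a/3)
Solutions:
 g(a) = C1 - a^3/12 - 3*a^2/16 - 12*sin(a/3)


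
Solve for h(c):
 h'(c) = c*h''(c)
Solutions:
 h(c) = C1 + C2*c^2


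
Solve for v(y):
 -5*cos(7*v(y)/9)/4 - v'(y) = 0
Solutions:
 5*y/4 - 9*log(sin(7*v(y)/9) - 1)/14 + 9*log(sin(7*v(y)/9) + 1)/14 = C1


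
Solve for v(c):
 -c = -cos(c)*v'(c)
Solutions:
 v(c) = C1 + Integral(c/cos(c), c)


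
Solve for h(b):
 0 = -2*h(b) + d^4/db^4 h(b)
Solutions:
 h(b) = C1*exp(-2^(1/4)*b) + C2*exp(2^(1/4)*b) + C3*sin(2^(1/4)*b) + C4*cos(2^(1/4)*b)


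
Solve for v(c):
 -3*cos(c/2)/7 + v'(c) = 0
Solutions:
 v(c) = C1 + 6*sin(c/2)/7


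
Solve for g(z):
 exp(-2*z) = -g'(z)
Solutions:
 g(z) = C1 + exp(-2*z)/2


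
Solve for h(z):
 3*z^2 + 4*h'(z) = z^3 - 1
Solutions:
 h(z) = C1 + z^4/16 - z^3/4 - z/4


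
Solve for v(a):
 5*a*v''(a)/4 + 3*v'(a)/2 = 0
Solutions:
 v(a) = C1 + C2/a^(1/5)


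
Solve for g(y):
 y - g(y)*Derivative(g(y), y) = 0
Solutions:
 g(y) = -sqrt(C1 + y^2)
 g(y) = sqrt(C1 + y^2)


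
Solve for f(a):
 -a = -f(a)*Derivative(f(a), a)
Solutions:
 f(a) = -sqrt(C1 + a^2)
 f(a) = sqrt(C1 + a^2)


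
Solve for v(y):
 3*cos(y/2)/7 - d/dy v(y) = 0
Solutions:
 v(y) = C1 + 6*sin(y/2)/7


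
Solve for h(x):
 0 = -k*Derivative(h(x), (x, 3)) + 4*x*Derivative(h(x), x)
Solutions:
 h(x) = C1 + Integral(C2*airyai(2^(2/3)*x*(1/k)^(1/3)) + C3*airybi(2^(2/3)*x*(1/k)^(1/3)), x)


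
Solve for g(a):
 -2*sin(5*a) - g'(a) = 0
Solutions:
 g(a) = C1 + 2*cos(5*a)/5


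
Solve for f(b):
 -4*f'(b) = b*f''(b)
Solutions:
 f(b) = C1 + C2/b^3


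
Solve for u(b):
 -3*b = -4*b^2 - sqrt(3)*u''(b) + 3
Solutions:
 u(b) = C1 + C2*b - sqrt(3)*b^4/9 + sqrt(3)*b^3/6 + sqrt(3)*b^2/2


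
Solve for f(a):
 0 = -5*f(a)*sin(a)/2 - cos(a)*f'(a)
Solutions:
 f(a) = C1*cos(a)^(5/2)


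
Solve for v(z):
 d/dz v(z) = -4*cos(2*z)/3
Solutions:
 v(z) = C1 - 2*sin(2*z)/3


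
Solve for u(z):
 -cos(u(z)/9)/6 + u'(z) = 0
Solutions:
 -z/6 - 9*log(sin(u(z)/9) - 1)/2 + 9*log(sin(u(z)/9) + 1)/2 = C1


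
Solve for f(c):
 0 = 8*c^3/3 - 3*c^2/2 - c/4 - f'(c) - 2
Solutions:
 f(c) = C1 + 2*c^4/3 - c^3/2 - c^2/8 - 2*c


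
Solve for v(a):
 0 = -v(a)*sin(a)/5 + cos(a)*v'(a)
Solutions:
 v(a) = C1/cos(a)^(1/5)


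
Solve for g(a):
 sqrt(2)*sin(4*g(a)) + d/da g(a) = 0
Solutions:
 g(a) = -acos((-C1 - exp(8*sqrt(2)*a))/(C1 - exp(8*sqrt(2)*a)))/4 + pi/2
 g(a) = acos((-C1 - exp(8*sqrt(2)*a))/(C1 - exp(8*sqrt(2)*a)))/4


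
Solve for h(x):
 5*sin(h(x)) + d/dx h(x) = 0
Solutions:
 h(x) = -acos((-C1 - exp(10*x))/(C1 - exp(10*x))) + 2*pi
 h(x) = acos((-C1 - exp(10*x))/(C1 - exp(10*x)))


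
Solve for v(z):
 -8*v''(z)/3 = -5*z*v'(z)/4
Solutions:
 v(z) = C1 + C2*erfi(sqrt(15)*z/8)


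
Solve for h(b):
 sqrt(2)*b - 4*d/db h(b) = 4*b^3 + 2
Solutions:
 h(b) = C1 - b^4/4 + sqrt(2)*b^2/8 - b/2


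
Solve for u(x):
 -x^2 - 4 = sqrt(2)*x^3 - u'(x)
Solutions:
 u(x) = C1 + sqrt(2)*x^4/4 + x^3/3 + 4*x


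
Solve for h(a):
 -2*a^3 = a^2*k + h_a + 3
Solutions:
 h(a) = C1 - a^4/2 - a^3*k/3 - 3*a


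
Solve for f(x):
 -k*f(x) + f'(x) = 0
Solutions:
 f(x) = C1*exp(k*x)


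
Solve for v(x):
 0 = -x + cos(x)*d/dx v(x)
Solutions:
 v(x) = C1 + Integral(x/cos(x), x)


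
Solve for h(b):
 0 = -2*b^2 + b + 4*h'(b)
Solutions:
 h(b) = C1 + b^3/6 - b^2/8


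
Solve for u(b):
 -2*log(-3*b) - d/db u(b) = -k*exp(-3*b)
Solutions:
 u(b) = C1 - 2*b*log(-b) + 2*b*(1 - log(3)) - k*exp(-3*b)/3


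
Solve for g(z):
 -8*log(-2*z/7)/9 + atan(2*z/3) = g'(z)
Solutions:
 g(z) = C1 - 8*z*log(-z)/9 + z*atan(2*z/3) - 8*z*log(2)/9 + 8*z/9 + 8*z*log(7)/9 - 3*log(4*z^2 + 9)/4


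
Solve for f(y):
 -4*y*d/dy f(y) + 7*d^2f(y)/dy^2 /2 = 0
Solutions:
 f(y) = C1 + C2*erfi(2*sqrt(7)*y/7)


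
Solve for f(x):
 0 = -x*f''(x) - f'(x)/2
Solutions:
 f(x) = C1 + C2*sqrt(x)


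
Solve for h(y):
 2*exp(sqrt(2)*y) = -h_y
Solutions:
 h(y) = C1 - sqrt(2)*exp(sqrt(2)*y)


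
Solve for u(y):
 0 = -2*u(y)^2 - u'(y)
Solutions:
 u(y) = 1/(C1 + 2*y)


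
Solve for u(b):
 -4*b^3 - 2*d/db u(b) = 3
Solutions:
 u(b) = C1 - b^4/2 - 3*b/2


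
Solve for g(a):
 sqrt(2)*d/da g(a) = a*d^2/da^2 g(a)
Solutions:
 g(a) = C1 + C2*a^(1 + sqrt(2))


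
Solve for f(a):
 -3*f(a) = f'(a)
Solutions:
 f(a) = C1*exp(-3*a)


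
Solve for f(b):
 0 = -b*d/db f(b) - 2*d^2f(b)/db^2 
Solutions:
 f(b) = C1 + C2*erf(b/2)


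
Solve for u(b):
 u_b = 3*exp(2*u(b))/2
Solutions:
 u(b) = log(-sqrt(-1/(C1 + 3*b)))
 u(b) = log(-1/(C1 + 3*b))/2


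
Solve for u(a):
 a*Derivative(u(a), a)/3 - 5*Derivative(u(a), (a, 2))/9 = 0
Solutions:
 u(a) = C1 + C2*erfi(sqrt(30)*a/10)


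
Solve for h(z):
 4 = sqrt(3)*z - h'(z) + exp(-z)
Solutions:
 h(z) = C1 + sqrt(3)*z^2/2 - 4*z - exp(-z)


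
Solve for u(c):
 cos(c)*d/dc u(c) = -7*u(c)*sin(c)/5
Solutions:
 u(c) = C1*cos(c)^(7/5)


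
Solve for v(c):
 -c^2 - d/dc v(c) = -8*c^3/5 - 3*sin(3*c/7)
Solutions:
 v(c) = C1 + 2*c^4/5 - c^3/3 - 7*cos(3*c/7)


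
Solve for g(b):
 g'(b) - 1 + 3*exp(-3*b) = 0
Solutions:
 g(b) = C1 + b + exp(-3*b)


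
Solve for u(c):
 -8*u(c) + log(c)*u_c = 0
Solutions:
 u(c) = C1*exp(8*li(c))


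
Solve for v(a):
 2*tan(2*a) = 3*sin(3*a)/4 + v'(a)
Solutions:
 v(a) = C1 - log(cos(2*a)) + cos(3*a)/4


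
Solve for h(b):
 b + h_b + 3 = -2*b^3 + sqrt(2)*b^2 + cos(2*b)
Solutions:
 h(b) = C1 - b^4/2 + sqrt(2)*b^3/3 - b^2/2 - 3*b + sin(2*b)/2


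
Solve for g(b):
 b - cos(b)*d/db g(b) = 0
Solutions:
 g(b) = C1 + Integral(b/cos(b), b)


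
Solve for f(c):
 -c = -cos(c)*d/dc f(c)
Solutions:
 f(c) = C1 + Integral(c/cos(c), c)


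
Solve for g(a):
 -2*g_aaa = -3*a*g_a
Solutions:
 g(a) = C1 + Integral(C2*airyai(2^(2/3)*3^(1/3)*a/2) + C3*airybi(2^(2/3)*3^(1/3)*a/2), a)


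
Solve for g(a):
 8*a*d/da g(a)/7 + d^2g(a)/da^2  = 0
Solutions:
 g(a) = C1 + C2*erf(2*sqrt(7)*a/7)


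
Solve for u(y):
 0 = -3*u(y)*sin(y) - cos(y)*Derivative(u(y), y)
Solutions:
 u(y) = C1*cos(y)^3


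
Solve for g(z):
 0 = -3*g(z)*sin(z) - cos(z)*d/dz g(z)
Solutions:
 g(z) = C1*cos(z)^3


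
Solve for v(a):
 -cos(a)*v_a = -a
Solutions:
 v(a) = C1 + Integral(a/cos(a), a)


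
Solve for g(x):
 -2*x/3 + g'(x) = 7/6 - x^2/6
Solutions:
 g(x) = C1 - x^3/18 + x^2/3 + 7*x/6


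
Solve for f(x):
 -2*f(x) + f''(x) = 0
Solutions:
 f(x) = C1*exp(-sqrt(2)*x) + C2*exp(sqrt(2)*x)


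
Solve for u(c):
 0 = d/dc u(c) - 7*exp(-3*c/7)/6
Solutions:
 u(c) = C1 - 49*exp(-3*c/7)/18


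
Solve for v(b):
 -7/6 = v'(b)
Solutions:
 v(b) = C1 - 7*b/6


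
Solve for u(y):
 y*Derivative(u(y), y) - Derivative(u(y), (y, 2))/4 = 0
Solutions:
 u(y) = C1 + C2*erfi(sqrt(2)*y)


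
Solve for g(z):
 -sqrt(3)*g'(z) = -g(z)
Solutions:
 g(z) = C1*exp(sqrt(3)*z/3)


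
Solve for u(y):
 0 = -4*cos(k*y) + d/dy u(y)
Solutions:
 u(y) = C1 + 4*sin(k*y)/k


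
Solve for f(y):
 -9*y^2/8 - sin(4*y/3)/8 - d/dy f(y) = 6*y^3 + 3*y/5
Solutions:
 f(y) = C1 - 3*y^4/2 - 3*y^3/8 - 3*y^2/10 + 3*cos(4*y/3)/32


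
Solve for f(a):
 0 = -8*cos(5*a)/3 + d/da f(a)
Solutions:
 f(a) = C1 + 8*sin(5*a)/15


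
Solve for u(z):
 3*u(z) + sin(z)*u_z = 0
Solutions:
 u(z) = C1*(cos(z) + 1)^(3/2)/(cos(z) - 1)^(3/2)


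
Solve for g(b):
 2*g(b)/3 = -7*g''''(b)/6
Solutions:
 g(b) = (C1*sin(7^(3/4)*b/7) + C2*cos(7^(3/4)*b/7))*exp(-7^(3/4)*b/7) + (C3*sin(7^(3/4)*b/7) + C4*cos(7^(3/4)*b/7))*exp(7^(3/4)*b/7)


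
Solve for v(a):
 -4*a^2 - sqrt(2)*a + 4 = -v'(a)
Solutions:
 v(a) = C1 + 4*a^3/3 + sqrt(2)*a^2/2 - 4*a


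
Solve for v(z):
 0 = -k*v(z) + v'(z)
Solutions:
 v(z) = C1*exp(k*z)


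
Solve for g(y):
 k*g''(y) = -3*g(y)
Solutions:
 g(y) = C1*exp(-sqrt(3)*y*sqrt(-1/k)) + C2*exp(sqrt(3)*y*sqrt(-1/k))


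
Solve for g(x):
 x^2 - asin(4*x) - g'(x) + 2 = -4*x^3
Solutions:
 g(x) = C1 + x^4 + x^3/3 - x*asin(4*x) + 2*x - sqrt(1 - 16*x^2)/4


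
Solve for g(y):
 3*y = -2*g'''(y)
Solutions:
 g(y) = C1 + C2*y + C3*y^2 - y^4/16


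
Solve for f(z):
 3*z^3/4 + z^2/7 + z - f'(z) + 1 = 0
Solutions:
 f(z) = C1 + 3*z^4/16 + z^3/21 + z^2/2 + z


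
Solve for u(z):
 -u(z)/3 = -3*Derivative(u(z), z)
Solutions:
 u(z) = C1*exp(z/9)


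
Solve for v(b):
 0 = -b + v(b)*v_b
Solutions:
 v(b) = -sqrt(C1 + b^2)
 v(b) = sqrt(C1 + b^2)


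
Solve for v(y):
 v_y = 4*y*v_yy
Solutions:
 v(y) = C1 + C2*y^(5/4)


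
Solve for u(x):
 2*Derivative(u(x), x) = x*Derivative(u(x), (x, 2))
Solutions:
 u(x) = C1 + C2*x^3


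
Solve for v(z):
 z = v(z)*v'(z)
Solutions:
 v(z) = -sqrt(C1 + z^2)
 v(z) = sqrt(C1 + z^2)


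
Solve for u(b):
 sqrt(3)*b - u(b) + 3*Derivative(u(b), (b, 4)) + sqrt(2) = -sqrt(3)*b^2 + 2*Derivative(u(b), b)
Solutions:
 u(b) = C1*exp(b*(-2 - 2^(1/3) + 2^(2/3))/6)*sin(2^(1/3)*sqrt(3)*b*(1 + 2^(1/3))/6) + C2*exp(b*(-2 - 2^(1/3) + 2^(2/3))/6)*cos(2^(1/3)*sqrt(3)*b*(1 + 2^(1/3))/6) + C3*exp(b) + C4*exp(b*(-2^(2/3) - 1 + 2^(1/3))/3) + sqrt(3)*b^2 - 3*sqrt(3)*b + sqrt(2) + 6*sqrt(3)


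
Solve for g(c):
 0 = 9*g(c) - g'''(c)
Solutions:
 g(c) = C3*exp(3^(2/3)*c) + (C1*sin(3*3^(1/6)*c/2) + C2*cos(3*3^(1/6)*c/2))*exp(-3^(2/3)*c/2)


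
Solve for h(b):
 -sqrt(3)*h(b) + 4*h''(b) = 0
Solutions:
 h(b) = C1*exp(-3^(1/4)*b/2) + C2*exp(3^(1/4)*b/2)


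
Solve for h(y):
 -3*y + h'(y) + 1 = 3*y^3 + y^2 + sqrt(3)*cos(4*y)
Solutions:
 h(y) = C1 + 3*y^4/4 + y^3/3 + 3*y^2/2 - y + sqrt(3)*sin(4*y)/4


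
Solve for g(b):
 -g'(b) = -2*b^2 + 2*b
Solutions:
 g(b) = C1 + 2*b^3/3 - b^2


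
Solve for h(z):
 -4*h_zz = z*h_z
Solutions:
 h(z) = C1 + C2*erf(sqrt(2)*z/4)


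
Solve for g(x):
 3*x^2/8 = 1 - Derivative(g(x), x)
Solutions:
 g(x) = C1 - x^3/8 + x


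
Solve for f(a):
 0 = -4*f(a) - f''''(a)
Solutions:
 f(a) = (C1*sin(a) + C2*cos(a))*exp(-a) + (C3*sin(a) + C4*cos(a))*exp(a)


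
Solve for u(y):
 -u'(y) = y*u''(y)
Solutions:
 u(y) = C1 + C2*log(y)


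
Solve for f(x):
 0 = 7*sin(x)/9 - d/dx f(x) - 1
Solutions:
 f(x) = C1 - x - 7*cos(x)/9


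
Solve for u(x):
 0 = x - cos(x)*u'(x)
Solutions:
 u(x) = C1 + Integral(x/cos(x), x)


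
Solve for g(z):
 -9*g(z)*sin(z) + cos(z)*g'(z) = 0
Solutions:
 g(z) = C1/cos(z)^9


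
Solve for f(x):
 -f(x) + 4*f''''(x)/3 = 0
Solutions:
 f(x) = C1*exp(-sqrt(2)*3^(1/4)*x/2) + C2*exp(sqrt(2)*3^(1/4)*x/2) + C3*sin(sqrt(2)*3^(1/4)*x/2) + C4*cos(sqrt(2)*3^(1/4)*x/2)


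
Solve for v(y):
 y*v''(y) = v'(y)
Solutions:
 v(y) = C1 + C2*y^2


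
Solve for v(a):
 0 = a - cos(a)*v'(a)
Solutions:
 v(a) = C1 + Integral(a/cos(a), a)


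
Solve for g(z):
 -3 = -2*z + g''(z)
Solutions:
 g(z) = C1 + C2*z + z^3/3 - 3*z^2/2


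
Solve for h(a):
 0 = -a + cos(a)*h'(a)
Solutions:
 h(a) = C1 + Integral(a/cos(a), a)


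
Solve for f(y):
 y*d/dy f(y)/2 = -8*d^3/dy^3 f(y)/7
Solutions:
 f(y) = C1 + Integral(C2*airyai(-2^(2/3)*7^(1/3)*y/4) + C3*airybi(-2^(2/3)*7^(1/3)*y/4), y)


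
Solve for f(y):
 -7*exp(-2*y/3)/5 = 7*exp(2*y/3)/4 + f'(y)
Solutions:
 f(y) = C1 - 21*exp(2*y/3)/8 + 21*exp(-2*y/3)/10


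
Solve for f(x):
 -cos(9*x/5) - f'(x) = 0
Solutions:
 f(x) = C1 - 5*sin(9*x/5)/9


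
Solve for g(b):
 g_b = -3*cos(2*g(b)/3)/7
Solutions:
 3*b/7 - 3*log(sin(2*g(b)/3) - 1)/4 + 3*log(sin(2*g(b)/3) + 1)/4 = C1


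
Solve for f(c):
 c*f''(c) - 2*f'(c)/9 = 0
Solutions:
 f(c) = C1 + C2*c^(11/9)


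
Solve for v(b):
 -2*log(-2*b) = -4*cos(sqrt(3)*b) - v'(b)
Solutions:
 v(b) = C1 + 2*b*log(-b) - 2*b + 2*b*log(2) - 4*sqrt(3)*sin(sqrt(3)*b)/3


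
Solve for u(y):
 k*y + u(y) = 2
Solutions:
 u(y) = -k*y + 2


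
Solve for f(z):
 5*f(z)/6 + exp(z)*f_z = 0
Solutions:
 f(z) = C1*exp(5*exp(-z)/6)


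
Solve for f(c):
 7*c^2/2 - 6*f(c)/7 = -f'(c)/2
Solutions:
 f(c) = C1*exp(12*c/7) + 49*c^2/12 + 343*c/72 + 2401/864


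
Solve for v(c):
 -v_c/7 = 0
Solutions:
 v(c) = C1


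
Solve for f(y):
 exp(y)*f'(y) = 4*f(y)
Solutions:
 f(y) = C1*exp(-4*exp(-y))


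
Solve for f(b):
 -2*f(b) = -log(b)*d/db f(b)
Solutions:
 f(b) = C1*exp(2*li(b))


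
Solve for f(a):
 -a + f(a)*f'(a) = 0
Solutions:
 f(a) = -sqrt(C1 + a^2)
 f(a) = sqrt(C1 + a^2)


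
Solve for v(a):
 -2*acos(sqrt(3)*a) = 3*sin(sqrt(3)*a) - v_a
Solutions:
 v(a) = C1 + 2*a*acos(sqrt(3)*a) - 2*sqrt(3)*sqrt(1 - 3*a^2)/3 - sqrt(3)*cos(sqrt(3)*a)


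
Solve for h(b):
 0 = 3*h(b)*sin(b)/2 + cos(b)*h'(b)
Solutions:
 h(b) = C1*cos(b)^(3/2)


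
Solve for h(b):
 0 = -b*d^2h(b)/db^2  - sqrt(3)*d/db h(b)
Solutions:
 h(b) = C1 + C2*b^(1 - sqrt(3))


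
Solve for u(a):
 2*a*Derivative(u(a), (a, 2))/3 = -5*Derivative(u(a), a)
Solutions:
 u(a) = C1 + C2/a^(13/2)


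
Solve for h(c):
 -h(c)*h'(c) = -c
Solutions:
 h(c) = -sqrt(C1 + c^2)
 h(c) = sqrt(C1 + c^2)


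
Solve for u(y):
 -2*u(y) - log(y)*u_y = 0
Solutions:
 u(y) = C1*exp(-2*li(y))


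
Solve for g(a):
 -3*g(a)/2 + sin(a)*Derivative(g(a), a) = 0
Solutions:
 g(a) = C1*(cos(a) - 1)^(3/4)/(cos(a) + 1)^(3/4)


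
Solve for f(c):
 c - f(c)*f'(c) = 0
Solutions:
 f(c) = -sqrt(C1 + c^2)
 f(c) = sqrt(C1 + c^2)


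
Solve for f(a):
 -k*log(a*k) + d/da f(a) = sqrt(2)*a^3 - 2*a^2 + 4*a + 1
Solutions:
 f(a) = C1 + sqrt(2)*a^4/4 - 2*a^3/3 + 2*a^2 + a*k*log(a*k) + a*(1 - k)


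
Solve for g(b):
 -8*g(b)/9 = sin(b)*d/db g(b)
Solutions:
 g(b) = C1*(cos(b) + 1)^(4/9)/(cos(b) - 1)^(4/9)


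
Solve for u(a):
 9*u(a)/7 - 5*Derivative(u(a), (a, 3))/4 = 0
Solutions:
 u(a) = C3*exp(210^(2/3)*a/35) + (C1*sin(3*3^(1/6)*70^(2/3)*a/70) + C2*cos(3*3^(1/6)*70^(2/3)*a/70))*exp(-210^(2/3)*a/70)


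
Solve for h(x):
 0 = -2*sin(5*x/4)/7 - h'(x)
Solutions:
 h(x) = C1 + 8*cos(5*x/4)/35


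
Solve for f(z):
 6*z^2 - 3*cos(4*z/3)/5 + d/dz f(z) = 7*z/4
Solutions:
 f(z) = C1 - 2*z^3 + 7*z^2/8 + 9*sin(4*z/3)/20


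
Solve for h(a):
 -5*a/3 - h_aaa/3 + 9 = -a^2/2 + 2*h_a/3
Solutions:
 h(a) = C1 + C2*sin(sqrt(2)*a) + C3*cos(sqrt(2)*a) + a^3/4 - 5*a^2/4 + 51*a/4


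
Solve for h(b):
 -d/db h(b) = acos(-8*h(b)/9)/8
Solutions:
 Integral(1/acos(-8*_y/9), (_y, h(b))) = C1 - b/8


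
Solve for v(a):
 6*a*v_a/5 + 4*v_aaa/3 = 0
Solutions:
 v(a) = C1 + Integral(C2*airyai(-30^(2/3)*a/10) + C3*airybi(-30^(2/3)*a/10), a)


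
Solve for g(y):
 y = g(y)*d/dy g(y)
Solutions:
 g(y) = -sqrt(C1 + y^2)
 g(y) = sqrt(C1 + y^2)


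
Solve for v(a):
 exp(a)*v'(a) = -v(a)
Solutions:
 v(a) = C1*exp(exp(-a))


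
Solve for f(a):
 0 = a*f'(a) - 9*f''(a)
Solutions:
 f(a) = C1 + C2*erfi(sqrt(2)*a/6)


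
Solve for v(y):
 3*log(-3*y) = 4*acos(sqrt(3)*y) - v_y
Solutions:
 v(y) = C1 - 3*y*log(-y) + 4*y*acos(sqrt(3)*y) - 3*y*log(3) + 3*y - 4*sqrt(3)*sqrt(1 - 3*y^2)/3


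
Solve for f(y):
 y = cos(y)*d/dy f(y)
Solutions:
 f(y) = C1 + Integral(y/cos(y), y)


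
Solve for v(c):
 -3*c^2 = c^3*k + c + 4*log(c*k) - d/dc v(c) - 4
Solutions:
 v(c) = C1 + c^4*k/4 + c^3 + c^2/2 + 4*c*log(c*k) - 8*c


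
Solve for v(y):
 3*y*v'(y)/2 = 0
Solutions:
 v(y) = C1


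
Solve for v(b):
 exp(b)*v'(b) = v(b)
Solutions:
 v(b) = C1*exp(-exp(-b))


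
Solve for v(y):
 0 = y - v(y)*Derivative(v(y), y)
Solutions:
 v(y) = -sqrt(C1 + y^2)
 v(y) = sqrt(C1 + y^2)


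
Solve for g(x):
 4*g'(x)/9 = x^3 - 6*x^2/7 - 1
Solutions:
 g(x) = C1 + 9*x^4/16 - 9*x^3/14 - 9*x/4


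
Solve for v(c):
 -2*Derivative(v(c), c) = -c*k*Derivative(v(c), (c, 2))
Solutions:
 v(c) = C1 + c^(((re(k) + 2)*re(k) + im(k)^2)/(re(k)^2 + im(k)^2))*(C2*sin(2*log(c)*Abs(im(k))/(re(k)^2 + im(k)^2)) + C3*cos(2*log(c)*im(k)/(re(k)^2 + im(k)^2)))


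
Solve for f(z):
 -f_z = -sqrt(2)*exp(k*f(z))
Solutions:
 f(z) = Piecewise((log(-1/(C1*k + sqrt(2)*k*z))/k, Ne(k, 0)), (nan, True))
 f(z) = Piecewise((C1 + sqrt(2)*z, Eq(k, 0)), (nan, True))


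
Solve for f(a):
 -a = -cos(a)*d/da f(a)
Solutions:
 f(a) = C1 + Integral(a/cos(a), a)


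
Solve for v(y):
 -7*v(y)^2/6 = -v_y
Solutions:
 v(y) = -6/(C1 + 7*y)


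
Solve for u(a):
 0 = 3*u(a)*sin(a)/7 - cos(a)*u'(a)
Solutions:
 u(a) = C1/cos(a)^(3/7)


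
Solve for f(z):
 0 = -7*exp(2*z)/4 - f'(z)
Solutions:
 f(z) = C1 - 7*exp(2*z)/8


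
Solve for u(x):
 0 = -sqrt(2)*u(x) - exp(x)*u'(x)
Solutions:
 u(x) = C1*exp(sqrt(2)*exp(-x))


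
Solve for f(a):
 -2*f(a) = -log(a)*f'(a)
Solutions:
 f(a) = C1*exp(2*li(a))


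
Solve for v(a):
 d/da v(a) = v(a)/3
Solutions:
 v(a) = C1*exp(a/3)


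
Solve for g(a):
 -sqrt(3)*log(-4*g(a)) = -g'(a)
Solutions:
 -sqrt(3)*Integral(1/(log(-_y) + 2*log(2)), (_y, g(a)))/3 = C1 - a


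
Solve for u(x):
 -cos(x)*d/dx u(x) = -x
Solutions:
 u(x) = C1 + Integral(x/cos(x), x)


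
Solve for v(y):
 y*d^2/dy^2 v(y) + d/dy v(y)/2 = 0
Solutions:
 v(y) = C1 + C2*sqrt(y)


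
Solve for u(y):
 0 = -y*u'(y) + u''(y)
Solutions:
 u(y) = C1 + C2*erfi(sqrt(2)*y/2)


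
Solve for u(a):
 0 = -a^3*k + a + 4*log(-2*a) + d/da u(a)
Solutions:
 u(a) = C1 + a^4*k/4 - a^2/2 - 4*a*log(-a) + 4*a*(1 - log(2))


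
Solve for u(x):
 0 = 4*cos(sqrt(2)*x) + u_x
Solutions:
 u(x) = C1 - 2*sqrt(2)*sin(sqrt(2)*x)


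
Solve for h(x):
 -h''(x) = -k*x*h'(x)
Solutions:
 h(x) = Piecewise((-sqrt(2)*sqrt(pi)*C1*erf(sqrt(2)*x*sqrt(-k)/2)/(2*sqrt(-k)) - C2, (k > 0) | (k < 0)), (-C1*x - C2, True))


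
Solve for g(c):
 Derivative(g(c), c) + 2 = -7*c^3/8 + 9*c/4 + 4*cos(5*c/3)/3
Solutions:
 g(c) = C1 - 7*c^4/32 + 9*c^2/8 - 2*c + 4*sin(5*c/3)/5


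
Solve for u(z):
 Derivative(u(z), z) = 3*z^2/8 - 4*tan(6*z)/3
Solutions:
 u(z) = C1 + z^3/8 + 2*log(cos(6*z))/9


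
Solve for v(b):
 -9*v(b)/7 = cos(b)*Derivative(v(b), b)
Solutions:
 v(b) = C1*(sin(b) - 1)^(9/14)/(sin(b) + 1)^(9/14)


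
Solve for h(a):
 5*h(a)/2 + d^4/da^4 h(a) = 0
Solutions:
 h(a) = (C1*sin(10^(1/4)*a/2) + C2*cos(10^(1/4)*a/2))*exp(-10^(1/4)*a/2) + (C3*sin(10^(1/4)*a/2) + C4*cos(10^(1/4)*a/2))*exp(10^(1/4)*a/2)


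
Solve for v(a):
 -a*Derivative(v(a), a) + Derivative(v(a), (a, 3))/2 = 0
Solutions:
 v(a) = C1 + Integral(C2*airyai(2^(1/3)*a) + C3*airybi(2^(1/3)*a), a)


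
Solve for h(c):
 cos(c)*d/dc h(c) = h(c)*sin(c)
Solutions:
 h(c) = C1/cos(c)


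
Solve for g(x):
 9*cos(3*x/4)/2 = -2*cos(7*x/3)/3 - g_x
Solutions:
 g(x) = C1 - 6*sin(3*x/4) - 2*sin(7*x/3)/7


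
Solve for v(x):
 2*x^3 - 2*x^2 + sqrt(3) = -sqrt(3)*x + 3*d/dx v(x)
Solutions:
 v(x) = C1 + x^4/6 - 2*x^3/9 + sqrt(3)*x^2/6 + sqrt(3)*x/3


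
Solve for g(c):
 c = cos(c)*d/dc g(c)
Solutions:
 g(c) = C1 + Integral(c/cos(c), c)


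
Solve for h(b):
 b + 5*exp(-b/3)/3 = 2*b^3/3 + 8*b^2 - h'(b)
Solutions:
 h(b) = C1 + b^4/6 + 8*b^3/3 - b^2/2 + 5*exp(-b/3)


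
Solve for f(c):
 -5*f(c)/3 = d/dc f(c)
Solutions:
 f(c) = C1*exp(-5*c/3)


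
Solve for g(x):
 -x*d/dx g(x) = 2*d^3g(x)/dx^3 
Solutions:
 g(x) = C1 + Integral(C2*airyai(-2^(2/3)*x/2) + C3*airybi(-2^(2/3)*x/2), x)


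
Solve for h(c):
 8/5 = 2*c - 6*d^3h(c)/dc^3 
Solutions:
 h(c) = C1 + C2*c + C3*c^2 + c^4/72 - 2*c^3/45


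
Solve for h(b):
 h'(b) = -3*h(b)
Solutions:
 h(b) = C1*exp(-3*b)


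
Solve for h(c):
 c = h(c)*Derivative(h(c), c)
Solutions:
 h(c) = -sqrt(C1 + c^2)
 h(c) = sqrt(C1 + c^2)


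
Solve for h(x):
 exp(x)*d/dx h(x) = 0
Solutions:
 h(x) = C1


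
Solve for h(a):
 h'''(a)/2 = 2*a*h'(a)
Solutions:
 h(a) = C1 + Integral(C2*airyai(2^(2/3)*a) + C3*airybi(2^(2/3)*a), a)


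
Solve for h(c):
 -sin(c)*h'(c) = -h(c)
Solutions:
 h(c) = C1*sqrt(cos(c) - 1)/sqrt(cos(c) + 1)


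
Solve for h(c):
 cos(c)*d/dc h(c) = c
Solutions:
 h(c) = C1 + Integral(c/cos(c), c)


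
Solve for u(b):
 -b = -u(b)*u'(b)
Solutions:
 u(b) = -sqrt(C1 + b^2)
 u(b) = sqrt(C1 + b^2)


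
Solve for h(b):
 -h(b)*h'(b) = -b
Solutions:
 h(b) = -sqrt(C1 + b^2)
 h(b) = sqrt(C1 + b^2)


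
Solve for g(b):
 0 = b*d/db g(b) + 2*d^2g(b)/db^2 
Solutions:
 g(b) = C1 + C2*erf(b/2)


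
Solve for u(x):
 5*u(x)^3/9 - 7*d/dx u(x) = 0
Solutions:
 u(x) = -3*sqrt(14)*sqrt(-1/(C1 + 5*x))/2
 u(x) = 3*sqrt(14)*sqrt(-1/(C1 + 5*x))/2


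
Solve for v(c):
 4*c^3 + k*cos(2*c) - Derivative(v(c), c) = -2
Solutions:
 v(c) = C1 + c^4 + 2*c + k*sin(2*c)/2


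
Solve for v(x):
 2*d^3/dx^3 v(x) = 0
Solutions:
 v(x) = C1 + C2*x + C3*x^2


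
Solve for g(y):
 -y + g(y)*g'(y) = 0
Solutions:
 g(y) = -sqrt(C1 + y^2)
 g(y) = sqrt(C1 + y^2)


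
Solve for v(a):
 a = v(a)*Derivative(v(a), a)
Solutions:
 v(a) = -sqrt(C1 + a^2)
 v(a) = sqrt(C1 + a^2)


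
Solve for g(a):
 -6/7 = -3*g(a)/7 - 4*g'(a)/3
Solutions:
 g(a) = C1*exp(-9*a/28) + 2


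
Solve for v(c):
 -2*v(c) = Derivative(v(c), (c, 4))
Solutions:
 v(c) = (C1*sin(2^(3/4)*c/2) + C2*cos(2^(3/4)*c/2))*exp(-2^(3/4)*c/2) + (C3*sin(2^(3/4)*c/2) + C4*cos(2^(3/4)*c/2))*exp(2^(3/4)*c/2)


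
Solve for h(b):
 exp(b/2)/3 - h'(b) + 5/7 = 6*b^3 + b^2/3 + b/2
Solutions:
 h(b) = C1 - 3*b^4/2 - b^3/9 - b^2/4 + 5*b/7 + 2*exp(b/2)/3


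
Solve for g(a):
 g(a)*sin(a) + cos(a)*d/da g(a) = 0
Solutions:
 g(a) = C1*cos(a)


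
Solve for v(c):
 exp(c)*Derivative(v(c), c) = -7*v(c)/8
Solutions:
 v(c) = C1*exp(7*exp(-c)/8)


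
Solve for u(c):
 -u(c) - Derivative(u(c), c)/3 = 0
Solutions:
 u(c) = C1*exp(-3*c)


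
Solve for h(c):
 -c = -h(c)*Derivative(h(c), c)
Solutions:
 h(c) = -sqrt(C1 + c^2)
 h(c) = sqrt(C1 + c^2)


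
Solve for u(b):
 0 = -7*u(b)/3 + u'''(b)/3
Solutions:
 u(b) = C3*exp(7^(1/3)*b) + (C1*sin(sqrt(3)*7^(1/3)*b/2) + C2*cos(sqrt(3)*7^(1/3)*b/2))*exp(-7^(1/3)*b/2)


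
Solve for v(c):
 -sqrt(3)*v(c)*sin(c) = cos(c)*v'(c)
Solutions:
 v(c) = C1*cos(c)^(sqrt(3))


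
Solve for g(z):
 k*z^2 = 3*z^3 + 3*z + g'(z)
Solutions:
 g(z) = C1 + k*z^3/3 - 3*z^4/4 - 3*z^2/2


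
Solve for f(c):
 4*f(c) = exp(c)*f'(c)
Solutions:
 f(c) = C1*exp(-4*exp(-c))


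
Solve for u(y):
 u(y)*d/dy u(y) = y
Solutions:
 u(y) = -sqrt(C1 + y^2)
 u(y) = sqrt(C1 + y^2)


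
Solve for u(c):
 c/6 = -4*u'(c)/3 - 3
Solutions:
 u(c) = C1 - c^2/16 - 9*c/4


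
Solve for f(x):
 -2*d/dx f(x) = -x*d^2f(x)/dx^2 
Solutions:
 f(x) = C1 + C2*x^3


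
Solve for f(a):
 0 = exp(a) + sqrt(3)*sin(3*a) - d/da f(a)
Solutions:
 f(a) = C1 + exp(a) - sqrt(3)*cos(3*a)/3


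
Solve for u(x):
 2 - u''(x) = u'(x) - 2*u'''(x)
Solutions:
 u(x) = C1 + C2*exp(-x/2) + C3*exp(x) + 2*x


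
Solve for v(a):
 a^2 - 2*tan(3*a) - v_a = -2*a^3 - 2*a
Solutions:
 v(a) = C1 + a^4/2 + a^3/3 + a^2 + 2*log(cos(3*a))/3


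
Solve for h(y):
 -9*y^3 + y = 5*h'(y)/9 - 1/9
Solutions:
 h(y) = C1 - 81*y^4/20 + 9*y^2/10 + y/5


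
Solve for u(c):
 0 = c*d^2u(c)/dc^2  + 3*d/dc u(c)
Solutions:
 u(c) = C1 + C2/c^2


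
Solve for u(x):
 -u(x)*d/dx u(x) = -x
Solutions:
 u(x) = -sqrt(C1 + x^2)
 u(x) = sqrt(C1 + x^2)


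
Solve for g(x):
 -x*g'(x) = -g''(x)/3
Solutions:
 g(x) = C1 + C2*erfi(sqrt(6)*x/2)


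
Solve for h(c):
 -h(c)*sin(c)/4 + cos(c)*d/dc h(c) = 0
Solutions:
 h(c) = C1/cos(c)^(1/4)


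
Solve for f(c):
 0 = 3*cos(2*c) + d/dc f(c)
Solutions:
 f(c) = C1 - 3*sin(2*c)/2


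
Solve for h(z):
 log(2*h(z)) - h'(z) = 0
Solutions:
 -Integral(1/(log(_y) + log(2)), (_y, h(z))) = C1 - z


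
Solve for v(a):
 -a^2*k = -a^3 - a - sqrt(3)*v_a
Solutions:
 v(a) = C1 - sqrt(3)*a^4/12 + sqrt(3)*a^3*k/9 - sqrt(3)*a^2/6


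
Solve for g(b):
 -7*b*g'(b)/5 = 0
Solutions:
 g(b) = C1


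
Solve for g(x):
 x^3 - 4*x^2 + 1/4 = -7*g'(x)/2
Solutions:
 g(x) = C1 - x^4/14 + 8*x^3/21 - x/14


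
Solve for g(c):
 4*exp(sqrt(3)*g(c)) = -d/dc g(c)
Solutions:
 g(c) = sqrt(3)*(2*log(1/(C1 + 4*c)) - log(3))/6


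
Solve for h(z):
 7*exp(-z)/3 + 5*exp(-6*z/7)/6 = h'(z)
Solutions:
 h(z) = C1 - 7*exp(-z)/3 - 35*exp(-6*z/7)/36


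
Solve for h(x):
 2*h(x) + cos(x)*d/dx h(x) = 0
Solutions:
 h(x) = C1*(sin(x) - 1)/(sin(x) + 1)


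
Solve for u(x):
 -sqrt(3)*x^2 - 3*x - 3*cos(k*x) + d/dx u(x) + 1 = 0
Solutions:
 u(x) = C1 + sqrt(3)*x^3/3 + 3*x^2/2 - x + 3*sin(k*x)/k


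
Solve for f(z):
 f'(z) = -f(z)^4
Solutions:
 f(z) = (-3^(2/3) - 3*3^(1/6)*I)*(1/(C1 + z))^(1/3)/6
 f(z) = (-3^(2/3) + 3*3^(1/6)*I)*(1/(C1 + z))^(1/3)/6
 f(z) = (1/(C1 + 3*z))^(1/3)


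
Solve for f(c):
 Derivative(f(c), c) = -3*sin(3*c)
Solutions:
 f(c) = C1 + cos(3*c)


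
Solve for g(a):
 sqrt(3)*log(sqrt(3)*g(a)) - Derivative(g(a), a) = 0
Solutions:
 -2*sqrt(3)*Integral(1/(2*log(_y) + log(3)), (_y, g(a)))/3 = C1 - a


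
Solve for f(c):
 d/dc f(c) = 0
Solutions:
 f(c) = C1


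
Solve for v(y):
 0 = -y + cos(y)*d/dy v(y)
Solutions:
 v(y) = C1 + Integral(y/cos(y), y)


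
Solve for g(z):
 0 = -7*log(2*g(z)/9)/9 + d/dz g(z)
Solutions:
 -9*Integral(1/(log(_y) - 2*log(3) + log(2)), (_y, g(z)))/7 = C1 - z


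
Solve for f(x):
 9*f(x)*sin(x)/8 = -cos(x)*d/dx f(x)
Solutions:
 f(x) = C1*cos(x)^(9/8)


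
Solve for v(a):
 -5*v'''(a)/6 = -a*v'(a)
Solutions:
 v(a) = C1 + Integral(C2*airyai(5^(2/3)*6^(1/3)*a/5) + C3*airybi(5^(2/3)*6^(1/3)*a/5), a)


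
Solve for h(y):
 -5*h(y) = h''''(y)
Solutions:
 h(y) = (C1*sin(sqrt(2)*5^(1/4)*y/2) + C2*cos(sqrt(2)*5^(1/4)*y/2))*exp(-sqrt(2)*5^(1/4)*y/2) + (C3*sin(sqrt(2)*5^(1/4)*y/2) + C4*cos(sqrt(2)*5^(1/4)*y/2))*exp(sqrt(2)*5^(1/4)*y/2)


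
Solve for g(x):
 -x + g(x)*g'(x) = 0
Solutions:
 g(x) = -sqrt(C1 + x^2)
 g(x) = sqrt(C1 + x^2)


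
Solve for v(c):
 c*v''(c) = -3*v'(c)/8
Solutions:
 v(c) = C1 + C2*c^(5/8)


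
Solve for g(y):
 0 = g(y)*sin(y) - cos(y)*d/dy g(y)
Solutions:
 g(y) = C1/cos(y)


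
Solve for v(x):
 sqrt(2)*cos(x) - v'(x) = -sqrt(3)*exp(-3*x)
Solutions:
 v(x) = C1 + sqrt(2)*sin(x) - sqrt(3)*exp(-3*x)/3


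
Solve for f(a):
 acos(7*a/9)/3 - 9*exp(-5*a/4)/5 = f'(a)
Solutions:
 f(a) = C1 + a*acos(7*a/9)/3 - sqrt(81 - 49*a^2)/21 + 36*exp(-5*a/4)/25


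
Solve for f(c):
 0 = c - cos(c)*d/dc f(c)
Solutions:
 f(c) = C1 + Integral(c/cos(c), c)


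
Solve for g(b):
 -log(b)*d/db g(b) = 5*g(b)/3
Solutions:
 g(b) = C1*exp(-5*li(b)/3)


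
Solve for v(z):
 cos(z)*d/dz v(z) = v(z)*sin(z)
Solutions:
 v(z) = C1/cos(z)


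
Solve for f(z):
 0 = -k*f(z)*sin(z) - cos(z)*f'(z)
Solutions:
 f(z) = C1*exp(k*log(cos(z)))


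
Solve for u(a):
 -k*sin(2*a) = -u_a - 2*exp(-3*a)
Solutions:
 u(a) = C1 - k*cos(2*a)/2 + 2*exp(-3*a)/3


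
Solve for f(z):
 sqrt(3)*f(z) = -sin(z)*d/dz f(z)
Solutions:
 f(z) = C1*(cos(z) + 1)^(sqrt(3)/2)/(cos(z) - 1)^(sqrt(3)/2)


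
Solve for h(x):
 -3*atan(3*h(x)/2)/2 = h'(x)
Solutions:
 Integral(1/atan(3*_y/2), (_y, h(x))) = C1 - 3*x/2


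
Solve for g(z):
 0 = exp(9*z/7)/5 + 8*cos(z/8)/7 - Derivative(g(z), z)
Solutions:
 g(z) = C1 + 7*exp(9*z/7)/45 + 64*sin(z/8)/7


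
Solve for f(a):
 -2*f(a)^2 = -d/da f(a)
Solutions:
 f(a) = -1/(C1 + 2*a)


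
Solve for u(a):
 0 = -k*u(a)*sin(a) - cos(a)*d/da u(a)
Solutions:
 u(a) = C1*exp(k*log(cos(a)))


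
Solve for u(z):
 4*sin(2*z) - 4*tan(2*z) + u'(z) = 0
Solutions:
 u(z) = C1 - 2*log(cos(2*z)) + 2*cos(2*z)


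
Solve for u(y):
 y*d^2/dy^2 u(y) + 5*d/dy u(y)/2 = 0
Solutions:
 u(y) = C1 + C2/y^(3/2)


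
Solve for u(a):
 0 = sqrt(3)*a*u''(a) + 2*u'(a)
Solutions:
 u(a) = C1 + C2*a^(1 - 2*sqrt(3)/3)


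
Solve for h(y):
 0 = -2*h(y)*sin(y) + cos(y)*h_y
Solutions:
 h(y) = C1/cos(y)^2


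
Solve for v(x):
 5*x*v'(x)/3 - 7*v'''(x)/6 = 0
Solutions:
 v(x) = C1 + Integral(C2*airyai(10^(1/3)*7^(2/3)*x/7) + C3*airybi(10^(1/3)*7^(2/3)*x/7), x)


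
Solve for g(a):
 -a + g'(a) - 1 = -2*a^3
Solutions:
 g(a) = C1 - a^4/2 + a^2/2 + a


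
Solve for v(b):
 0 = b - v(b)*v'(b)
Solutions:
 v(b) = -sqrt(C1 + b^2)
 v(b) = sqrt(C1 + b^2)


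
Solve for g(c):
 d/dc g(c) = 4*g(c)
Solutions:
 g(c) = C1*exp(4*c)


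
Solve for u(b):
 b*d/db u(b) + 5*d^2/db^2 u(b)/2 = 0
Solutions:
 u(b) = C1 + C2*erf(sqrt(5)*b/5)


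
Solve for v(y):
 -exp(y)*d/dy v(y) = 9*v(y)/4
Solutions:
 v(y) = C1*exp(9*exp(-y)/4)


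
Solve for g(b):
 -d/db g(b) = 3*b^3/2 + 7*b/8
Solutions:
 g(b) = C1 - 3*b^4/8 - 7*b^2/16


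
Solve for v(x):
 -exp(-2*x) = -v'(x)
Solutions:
 v(x) = C1 - exp(-2*x)/2


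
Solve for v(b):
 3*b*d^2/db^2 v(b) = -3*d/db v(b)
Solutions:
 v(b) = C1 + C2*log(b)


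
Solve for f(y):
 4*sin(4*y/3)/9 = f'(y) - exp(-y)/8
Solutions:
 f(y) = C1 - cos(4*y/3)/3 - exp(-y)/8


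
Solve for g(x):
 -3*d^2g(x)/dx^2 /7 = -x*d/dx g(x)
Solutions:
 g(x) = C1 + C2*erfi(sqrt(42)*x/6)


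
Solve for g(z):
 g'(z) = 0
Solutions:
 g(z) = C1


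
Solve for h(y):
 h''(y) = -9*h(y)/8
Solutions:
 h(y) = C1*sin(3*sqrt(2)*y/4) + C2*cos(3*sqrt(2)*y/4)


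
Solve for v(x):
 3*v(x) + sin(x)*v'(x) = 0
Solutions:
 v(x) = C1*(cos(x) + 1)^(3/2)/(cos(x) - 1)^(3/2)


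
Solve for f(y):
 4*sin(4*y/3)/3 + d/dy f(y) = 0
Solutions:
 f(y) = C1 + cos(4*y/3)


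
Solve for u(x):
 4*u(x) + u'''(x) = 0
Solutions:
 u(x) = C3*exp(-2^(2/3)*x) + (C1*sin(2^(2/3)*sqrt(3)*x/2) + C2*cos(2^(2/3)*sqrt(3)*x/2))*exp(2^(2/3)*x/2)


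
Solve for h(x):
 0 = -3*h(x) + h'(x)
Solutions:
 h(x) = C1*exp(3*x)


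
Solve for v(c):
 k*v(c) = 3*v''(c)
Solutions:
 v(c) = C1*exp(-sqrt(3)*c*sqrt(k)/3) + C2*exp(sqrt(3)*c*sqrt(k)/3)


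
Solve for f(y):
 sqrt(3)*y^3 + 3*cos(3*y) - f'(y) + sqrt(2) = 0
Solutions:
 f(y) = C1 + sqrt(3)*y^4/4 + sqrt(2)*y + sin(3*y)


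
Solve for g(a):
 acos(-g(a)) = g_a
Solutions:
 Integral(1/acos(-_y), (_y, g(a))) = C1 + a


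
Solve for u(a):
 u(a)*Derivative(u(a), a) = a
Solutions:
 u(a) = -sqrt(C1 + a^2)
 u(a) = sqrt(C1 + a^2)


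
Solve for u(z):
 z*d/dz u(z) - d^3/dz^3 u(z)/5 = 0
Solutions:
 u(z) = C1 + Integral(C2*airyai(5^(1/3)*z) + C3*airybi(5^(1/3)*z), z)


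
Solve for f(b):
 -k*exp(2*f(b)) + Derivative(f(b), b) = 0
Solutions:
 f(b) = log(-sqrt(-1/(C1 + b*k))) - log(2)/2
 f(b) = log(-1/(C1 + b*k))/2 - log(2)/2


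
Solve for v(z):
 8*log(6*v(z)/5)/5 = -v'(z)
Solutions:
 -5*Integral(1/(-log(_y) - log(6) + log(5)), (_y, v(z)))/8 = C1 - z
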